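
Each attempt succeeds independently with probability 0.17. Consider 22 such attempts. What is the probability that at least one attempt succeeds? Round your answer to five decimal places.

0.98341

P(at least one) = 1 − P(none) = 1 − (1 − 0.17)^22
= 1 − 0.0165851 = 0.9834149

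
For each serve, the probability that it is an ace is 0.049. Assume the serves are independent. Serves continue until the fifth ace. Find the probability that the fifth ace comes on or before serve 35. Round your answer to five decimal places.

0.02690

Finishing within 35 serves ⇔ at least 5 successes in the first 35. With X ~ Binomial(35, 0.049), P(Y ≤ 35) = 1 − P(X ≤ 4).
  k=0: C(35,0)·0.049^0·0.951^35 = 0.1723130
  k=1: C(35,1)·0.049^1·0.951^34 = 0.3107432
  k=2: C(35,2)·0.049^2·0.951^33 = 0.2721863
  k=3: C(35,3)·0.049^3·0.951^32 = 0.1542675
  k=4: C(35,4)·0.049^4·0.951^31 = 0.0635887
1 − 0.9730987 = 0.0269013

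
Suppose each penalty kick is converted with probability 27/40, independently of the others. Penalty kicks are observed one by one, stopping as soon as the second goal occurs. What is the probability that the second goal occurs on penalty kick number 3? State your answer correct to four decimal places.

0.2962

Y = trial on which the second success occurs; negative binomial, r=2, p=0.675.
P(Y=3) = C(2,1) · p^2 · (1−p)^1
= 2 · 0.45563 · 0.325 = 0.296156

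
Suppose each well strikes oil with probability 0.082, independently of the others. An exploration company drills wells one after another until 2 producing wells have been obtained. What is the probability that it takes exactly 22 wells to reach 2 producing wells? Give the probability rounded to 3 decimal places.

0.026

Y = trial on which the second success occurs; negative binomial, r=2, p=0.082.
P(Y=22) = C(21,1) · p^2 · (1−p)^20
= 21 · 0.006724 · 0.18066 = 0.02551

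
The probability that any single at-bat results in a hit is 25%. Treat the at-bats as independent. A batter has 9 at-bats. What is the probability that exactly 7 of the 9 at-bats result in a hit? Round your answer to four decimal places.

0.0012

X ~ Binomial(n=9, p=0.25).
P(X=7) = C(9,7) · p^7 · (1−p)^2
= 36 · 6.1035e-05 · 0.5625 = 0.001236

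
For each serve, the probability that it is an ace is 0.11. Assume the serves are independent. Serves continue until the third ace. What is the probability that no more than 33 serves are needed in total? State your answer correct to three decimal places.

0.719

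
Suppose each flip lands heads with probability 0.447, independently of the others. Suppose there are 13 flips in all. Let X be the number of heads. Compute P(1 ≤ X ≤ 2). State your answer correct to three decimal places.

X ~ Binomial(13, 0.447); P(1 ≤ X ≤ 2) = Σ C(13,k) p^k (1−p)^(13−k) over k:
  k=1: C(13,1)·0.447^1·0.553^12 = 0.00475
  k=2: C(13,2)·0.447^2·0.553^11 = 0.02305
Total = 0.02780

0.028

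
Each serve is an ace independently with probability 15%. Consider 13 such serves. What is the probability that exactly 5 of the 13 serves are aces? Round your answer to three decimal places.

X ~ Binomial(n=13, p=0.15).
P(X=5) = C(13,5) · p^5 · (1−p)^8
= 1287 · 7.5937e-05 · 0.27249 = 0.02663

0.027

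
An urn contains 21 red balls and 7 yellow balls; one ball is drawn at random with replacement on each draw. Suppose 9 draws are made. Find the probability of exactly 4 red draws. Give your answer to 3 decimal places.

X ~ Binomial(n=9, p=0.75).
P(X=4) = C(9,4) · p^4 · (1−p)^5
= 126 · 0.31641 · 0.00097656 = 0.03893

0.039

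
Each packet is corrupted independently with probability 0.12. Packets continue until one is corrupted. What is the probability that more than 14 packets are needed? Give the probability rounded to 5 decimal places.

Y = number of packets to the first success; geometric, p = 0.12.
P(Y > 14) = P(first 14 all fail) = (1−p)^14 = 0.1670157

0.16702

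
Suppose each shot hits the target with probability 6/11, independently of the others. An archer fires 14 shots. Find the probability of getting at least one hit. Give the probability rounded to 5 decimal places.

P(at least one) = 1 − P(none) = 1 − (1 − 0.545455)^14
= 1 − 0.0000161 = 0.9999839

0.99998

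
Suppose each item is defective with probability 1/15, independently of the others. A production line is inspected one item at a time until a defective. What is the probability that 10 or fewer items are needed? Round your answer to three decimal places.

0.498

Y = number of items to the first success; geometric, p = 0.066667.
P(Y ≤ 10) = 1 − (1−p)^10 = 1 − 0.50161 = 0.49839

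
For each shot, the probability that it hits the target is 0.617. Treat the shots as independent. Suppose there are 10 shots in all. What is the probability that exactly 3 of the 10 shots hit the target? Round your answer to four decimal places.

0.0341

X ~ Binomial(n=10, p=0.617).
P(X=3) = C(10,3) · p^3 · (1−p)^7
= 120 · 0.23489 · 0.0012089 = 0.034074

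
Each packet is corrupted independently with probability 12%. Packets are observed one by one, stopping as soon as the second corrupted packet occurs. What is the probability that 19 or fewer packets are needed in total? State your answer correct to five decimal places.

Finishing within 19 packets ⇔ at least 2 successes in the first 19. With X ~ Binomial(19, 0.12), P(Y ≤ 19) = 1 − P(X ≤ 1).
  k=0: C(19,0)·0.12^0·0.88^19 = 0.0881395
  k=1: C(19,1)·0.12^1·0.88^18 = 0.2283615
1 − 0.3165011 = 0.6834989

0.68350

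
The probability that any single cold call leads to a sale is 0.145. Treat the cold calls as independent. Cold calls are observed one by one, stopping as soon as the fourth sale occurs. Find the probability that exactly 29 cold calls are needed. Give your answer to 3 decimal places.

0.029

Y = trial on which the fourth success occurs; negative binomial, r=4, p=0.145.
P(Y=29) = C(28,3) · p^4 · (1−p)^25
= 3276 · 0.00044205 · 0.019914 = 0.02884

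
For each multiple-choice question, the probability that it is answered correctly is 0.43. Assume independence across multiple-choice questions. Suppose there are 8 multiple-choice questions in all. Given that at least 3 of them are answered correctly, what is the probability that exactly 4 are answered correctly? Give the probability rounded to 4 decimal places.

X ~ Binomial(8, 0.43). Want P(X=4 | X≥3) = P(X=4) / P(X≥3).
P(X=4) = C(8,4)·0.43^4·0.57^4 = 0.252622
P(X≥3) = 1 − 0.011143 − 0.067248 − 0.177560 = 0.744049
Ratio = 0.252622 / 0.744049 = 0.339523

0.3395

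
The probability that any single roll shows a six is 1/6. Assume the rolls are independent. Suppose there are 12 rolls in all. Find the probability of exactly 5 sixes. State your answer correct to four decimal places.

0.0284

X ~ Binomial(n=12, p=0.166667).
P(X=5) = C(12,5) · p^5 · (1−p)^7
= 792 · 0.0001286 · 0.27908 = 0.028425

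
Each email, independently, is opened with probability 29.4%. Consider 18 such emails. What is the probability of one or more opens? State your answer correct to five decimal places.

0.99810

P(at least one) = 1 − P(none) = 1 − (1 − 0.294)^18
= 1 − 0.0018988 = 0.9981012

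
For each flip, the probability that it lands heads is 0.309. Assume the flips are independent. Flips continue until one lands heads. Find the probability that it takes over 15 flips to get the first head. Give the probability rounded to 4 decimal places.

Y = number of flips to the first success; geometric, p = 0.309.
P(Y > 15) = P(first 15 all fail) = (1−p)^15 = 0.003910

0.0039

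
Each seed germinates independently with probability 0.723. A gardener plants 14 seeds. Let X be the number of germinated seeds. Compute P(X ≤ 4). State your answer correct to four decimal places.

0.0008

X ~ Binomial(14, 0.723); P(X ≤ 4) = Σ C(14,k) p^k (1−p)^(14−k) over k:
  k=0: C(14,0)·0.723^0·0.277^14 = 0.000000
  k=1: C(14,1)·0.723^1·0.277^13 = 0.000001
  k=2: C(14,2)·0.723^2·0.277^12 = 0.000010
  k=3: C(14,3)·0.723^3·0.277^11 = 0.000101
  k=4: C(14,4)·0.723^4·0.277^10 = 0.000727
Total = 0.000839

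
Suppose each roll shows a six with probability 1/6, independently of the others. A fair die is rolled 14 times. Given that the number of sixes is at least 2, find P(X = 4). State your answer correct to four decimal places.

X ~ Binomial(14, 0.166667). Want P(X=4 | X≥2) = P(X=4) / P(X≥2).
P(X=4) = C(14,4)·0.166667^4·0.833333^10 = 0.124743
P(X≥2) = 1 − 0.077887 − 0.218082 = 0.704031
Ratio = 0.124743 / 0.704031 = 0.177184

0.1772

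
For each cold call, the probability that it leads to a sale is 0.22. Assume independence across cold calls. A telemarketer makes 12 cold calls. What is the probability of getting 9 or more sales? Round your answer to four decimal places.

0.0001

X ~ Binomial(12, 0.22); P(X ≥ 9) = Σ C(12,k) p^k (1−p)^(12−k) over k:
  k=9: C(12,9)·0.22^9·0.78^3 = 0.000126
  k=10: C(12,10)·0.22^10·0.78^2 = 0.000011
  k=11: C(12,11)·0.22^11·0.78^1 = 0.000001
  k=12: C(12,12)·0.22^12·0.78^0 = 0.000000
Total = 0.000137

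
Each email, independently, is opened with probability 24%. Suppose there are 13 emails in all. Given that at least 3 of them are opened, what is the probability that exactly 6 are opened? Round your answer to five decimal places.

0.07546

X ~ Binomial(13, 0.24). Want P(X=6 | X≥3) = P(X=6) / P(X≥3).
P(X=6) = C(13,6)·0.24^6·0.76^7 = 0.0480264
P(X≥3) = 1 − 0.0282213 − 0.1158558 − 0.2195162 = 0.6364067
Ratio = 0.0480264 / 0.6364067 = 0.0754649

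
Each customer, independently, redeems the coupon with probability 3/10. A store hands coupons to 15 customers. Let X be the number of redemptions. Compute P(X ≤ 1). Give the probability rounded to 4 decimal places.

X ~ Binomial(15, 0.30); P(X ≤ 1) = Σ C(15,k) p^k (1−p)^(15−k) over k:
  k=0: C(15,0)·0.30^0·0.70^15 = 0.004748
  k=1: C(15,1)·0.30^1·0.70^14 = 0.030520
Total = 0.035268

0.0353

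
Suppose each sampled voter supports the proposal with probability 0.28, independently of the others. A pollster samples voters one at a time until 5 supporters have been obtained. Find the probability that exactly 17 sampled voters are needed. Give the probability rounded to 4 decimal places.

0.0608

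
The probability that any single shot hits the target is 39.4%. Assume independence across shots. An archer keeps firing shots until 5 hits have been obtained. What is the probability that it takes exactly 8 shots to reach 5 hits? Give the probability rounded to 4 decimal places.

Y = trial on which the fifth success occurs; negative binomial, r=5, p=0.394.
P(Y=8) = C(7,4) · p^5 · (1−p)^3
= 35 · 0.0094947 · 0.22255 = 0.073955

0.0740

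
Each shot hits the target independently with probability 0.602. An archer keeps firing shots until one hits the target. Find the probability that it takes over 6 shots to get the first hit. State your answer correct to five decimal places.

0.00397

Y = number of shots to the first success; geometric, p = 0.602.
P(Y > 6) = P(first 6 all fail) = (1−p)^6 = 0.0039746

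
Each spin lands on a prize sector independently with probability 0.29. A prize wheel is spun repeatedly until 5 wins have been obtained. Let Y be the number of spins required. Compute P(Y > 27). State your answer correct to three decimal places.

Needing more than 27 spins ⇔ fewer than 5 successes in the first 27. With X ~ Binomial(27, 0.29), P(Y > 27) = P(X ≤ 4).
  k=0: C(27,0)·0.29^0·0.71^27 = 0.00010
  k=1: C(27,1)·0.29^1·0.71^26 = 0.00106
  k=2: C(27,2)·0.29^2·0.71^25 = 0.00564
  k=3: C(27,3)·0.29^3·0.71^24 = 0.01921
  k=4: C(27,4)·0.29^4·0.71^23 = 0.04708
P(X ≤ 4) = 0.07309

0.073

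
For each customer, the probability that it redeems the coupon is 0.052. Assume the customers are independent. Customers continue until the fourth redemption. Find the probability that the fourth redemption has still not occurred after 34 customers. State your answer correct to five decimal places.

Needing more than 34 customers ⇔ fewer than 4 successes in the first 34. With X ~ Binomial(34, 0.052), P(Y > 34) = P(X ≤ 3).
  k=0: C(34,0)·0.052^0·0.948^34 = 0.1627359
  k=1: C(34,1)·0.052^1·0.948^33 = 0.3034991
  k=2: C(34,2)·0.052^2·0.948^32 = 0.2746859
  k=3: C(34,3)·0.052^3·0.948^31 = 0.1607164
P(X ≤ 3) = 0.9016373

0.90164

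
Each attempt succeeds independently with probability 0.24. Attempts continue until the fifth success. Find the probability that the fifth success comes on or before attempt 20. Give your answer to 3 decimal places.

Finishing within 20 attempts ⇔ at least 5 successes in the first 20. With X ~ Binomial(20, 0.24), P(Y ≤ 20) = 1 − P(X ≤ 4).
  k=0: C(20,0)·0.24^0·0.76^20 = 0.00413
  k=1: C(20,1)·0.24^1·0.76^19 = 0.02610
  k=2: C(20,2)·0.24^2·0.76^18 = 0.07831
  k=3: C(20,3)·0.24^3·0.76^17 = 0.14838
  k=4: C(20,4)·0.24^4·0.76^16 = 0.19914
1 − 0.45606 = 0.54394

0.544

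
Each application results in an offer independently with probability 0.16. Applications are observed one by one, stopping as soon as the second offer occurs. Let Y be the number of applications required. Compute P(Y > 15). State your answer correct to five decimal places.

0.28213

Needing more than 15 applications ⇔ fewer than 2 successes in the first 15. With X ~ Binomial(15, 0.16), P(Y > 15) = P(X ≤ 1).
  k=0: C(15,0)·0.16^0·0.84^15 = 0.0731458
  k=1: C(15,1)·0.16^1·0.84^14 = 0.2089880
P(X ≤ 1) = 0.2821337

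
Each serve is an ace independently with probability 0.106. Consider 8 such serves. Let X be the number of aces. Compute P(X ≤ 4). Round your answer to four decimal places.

0.9994

X ~ Binomial(8, 0.106); P(X ≤ 4) = Σ C(8,k) p^k (1−p)^(8−k) over k:
  k=0: C(8,0)·0.106^0·0.894^8 = 0.408038
  k=1: C(8,1)·0.106^1·0.894^7 = 0.387042
  k=2: C(8,2)·0.106^2·0.894^6 = 0.160618
  k=3: C(8,3)·0.106^3·0.894^5 = 0.038088
  k=4: C(8,4)·0.106^4·0.894^4 = 0.005645
Total = 0.999432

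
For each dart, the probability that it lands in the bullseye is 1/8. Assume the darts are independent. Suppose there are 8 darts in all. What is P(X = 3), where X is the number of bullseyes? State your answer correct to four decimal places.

0.0561

X ~ Binomial(n=8, p=0.125).
P(X=3) = C(8,3) · p^3 · (1−p)^5
= 56 · 0.0019531 · 0.51291 = 0.056099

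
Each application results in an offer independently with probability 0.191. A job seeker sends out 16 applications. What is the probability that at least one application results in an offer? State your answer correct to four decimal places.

0.9663

P(at least one) = 1 − P(none) = 1 − (1 − 0.191)^16
= 1 − 0.033665 = 0.966335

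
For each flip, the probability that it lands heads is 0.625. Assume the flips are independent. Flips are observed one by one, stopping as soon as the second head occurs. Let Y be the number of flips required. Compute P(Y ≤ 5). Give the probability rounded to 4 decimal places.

Finishing within 5 flips ⇔ at least 2 successes in the first 5. With X ~ Binomial(5, 0.625), P(Y ≤ 5) = 1 − P(X ≤ 1).
  k=0: C(5,0)·0.625^0·0.375^5 = 0.007416
  k=1: C(5,1)·0.625^1·0.375^4 = 0.061798
1 − 0.069214 = 0.930786

0.9308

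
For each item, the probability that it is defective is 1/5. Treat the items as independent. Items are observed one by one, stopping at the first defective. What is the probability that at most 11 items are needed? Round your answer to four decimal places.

Y = number of items to the first success; geometric, p = 0.20.
P(Y ≤ 11) = 1 − (1−p)^11 = 1 − 0.085899 = 0.914101

0.9141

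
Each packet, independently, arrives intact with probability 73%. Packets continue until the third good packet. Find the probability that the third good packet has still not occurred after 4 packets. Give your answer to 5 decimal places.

0.29588

Needing more than 4 packets ⇔ fewer than 3 successes in the first 4. With X ~ Binomial(4, 0.73), P(Y > 4) = P(X ≤ 2).
  k=0: C(4,0)·0.73^0·0.27^4 = 0.0053144
  k=1: C(4,1)·0.73^1·0.27^3 = 0.0574744
  k=2: C(4,2)·0.73^2·0.27^2 = 0.2330905
P(X ≤ 2) = 0.2958792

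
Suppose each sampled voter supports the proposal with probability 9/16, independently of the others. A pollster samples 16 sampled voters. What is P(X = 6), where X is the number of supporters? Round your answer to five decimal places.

0.06517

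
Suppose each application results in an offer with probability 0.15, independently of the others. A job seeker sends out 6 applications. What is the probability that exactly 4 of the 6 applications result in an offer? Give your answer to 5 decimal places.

X ~ Binomial(n=6, p=0.15).
P(X=4) = C(6,4) · p^4 · (1−p)^2
= 15 · 0.00050625 · 0.7225 = 0.0054865

0.00549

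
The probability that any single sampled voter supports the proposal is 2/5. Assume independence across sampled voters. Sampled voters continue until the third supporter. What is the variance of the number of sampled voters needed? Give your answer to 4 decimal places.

Y = total sampled voters until the third success; negative binomial with r=3, p=0.40.
Var(Y) = r(1−p)/p² = 3·0.60 / 0.40² = 11.250000

11.2500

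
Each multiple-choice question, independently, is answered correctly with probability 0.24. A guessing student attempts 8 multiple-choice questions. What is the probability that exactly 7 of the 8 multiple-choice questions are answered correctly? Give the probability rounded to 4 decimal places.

X ~ Binomial(n=8, p=0.24).
P(X=7) = C(8,7) · p^7 · (1−p)^1
= 8 · 4.5865e-05 · 0.76 = 0.000279

0.0003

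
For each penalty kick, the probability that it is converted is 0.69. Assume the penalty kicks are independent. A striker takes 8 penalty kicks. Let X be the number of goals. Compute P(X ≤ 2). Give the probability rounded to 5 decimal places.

0.01344

X ~ Binomial(8, 0.69); P(X ≤ 2) = Σ C(8,k) p^k (1−p)^(8−k) over k:
  k=0: C(8,0)·0.69^0·0.31^8 = 0.0000853
  k=1: C(8,1)·0.69^1·0.31^7 = 0.0015187
  k=2: C(8,2)·0.69^2·0.31^6 = 0.0118311
Total = 0.0134351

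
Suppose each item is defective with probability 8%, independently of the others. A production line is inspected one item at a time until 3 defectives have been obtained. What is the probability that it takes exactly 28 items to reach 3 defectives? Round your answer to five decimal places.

Y = trial on which the third success occurs; negative binomial, r=3, p=0.08.
P(Y=28) = C(27,2) · p^3 · (1−p)^25
= 351 · 0.000512 · 0.12436 = 0.0223498

0.02235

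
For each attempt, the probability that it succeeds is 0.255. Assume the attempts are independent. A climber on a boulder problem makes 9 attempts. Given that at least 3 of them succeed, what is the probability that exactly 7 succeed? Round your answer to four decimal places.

0.0034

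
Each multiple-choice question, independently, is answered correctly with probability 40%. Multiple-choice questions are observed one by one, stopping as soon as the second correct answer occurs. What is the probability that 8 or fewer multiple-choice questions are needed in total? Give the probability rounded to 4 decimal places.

0.8936

Finishing within 8 multiple-choice questions ⇔ at least 2 successes in the first 8. With X ~ Binomial(8, 0.40), P(Y ≤ 8) = 1 − P(X ≤ 1).
  k=0: C(8,0)·0.40^0·0.60^8 = 0.016796
  k=1: C(8,1)·0.40^1·0.60^7 = 0.089580
1 − 0.106376 = 0.893624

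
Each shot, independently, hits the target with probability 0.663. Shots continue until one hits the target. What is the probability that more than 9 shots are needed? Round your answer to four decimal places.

Y = number of shots to the first success; geometric, p = 0.663.
P(Y > 9) = P(first 9 all fail) = (1−p)^9 = 0.000056

0.0001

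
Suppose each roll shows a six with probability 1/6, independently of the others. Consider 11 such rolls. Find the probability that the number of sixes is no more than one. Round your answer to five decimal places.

X ~ Binomial(11, 0.166667); P(X ≤ 1) = Σ C(11,k) p^k (1−p)^(11−k) over k:
  k=0: C(11,0)·0.166667^0·0.833333^11 = 0.1345880
  k=1: C(11,1)·0.166667^1·0.833333^10 = 0.2960936
Total = 0.4306816

0.43068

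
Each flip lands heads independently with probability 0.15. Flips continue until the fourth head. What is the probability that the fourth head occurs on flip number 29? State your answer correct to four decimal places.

0.0285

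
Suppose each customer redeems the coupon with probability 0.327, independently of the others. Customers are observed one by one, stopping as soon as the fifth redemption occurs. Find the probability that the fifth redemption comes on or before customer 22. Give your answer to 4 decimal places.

0.8929

Finishing within 22 customers ⇔ at least 5 successes in the first 22. With X ~ Binomial(22, 0.327), P(Y ≤ 22) = 1 − P(X ≤ 4).
  k=0: C(22,0)·0.327^0·0.673^22 = 0.000165
  k=1: C(22,1)·0.327^1·0.673^21 = 0.001759
  k=2: C(22,2)·0.327^2·0.673^20 = 0.008974
  k=3: C(22,3)·0.327^3·0.673^19 = 0.029070
  k=4: C(22,4)·0.327^4·0.673^18 = 0.067093
1 − 0.107061 = 0.892939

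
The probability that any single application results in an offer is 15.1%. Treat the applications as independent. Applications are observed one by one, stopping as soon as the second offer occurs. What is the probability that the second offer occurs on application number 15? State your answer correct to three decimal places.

0.038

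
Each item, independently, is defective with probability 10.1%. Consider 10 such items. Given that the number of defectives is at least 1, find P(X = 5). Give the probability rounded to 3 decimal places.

0.002

X ~ Binomial(10, 0.101). Want P(X=5 | X≥1) = P(X=5) / P(X≥1).
P(X=5) = C(10,5)·0.101^5·0.899^5 = 0.00156
P(X≥1) = 1 − 0.34482 = 0.65518
Ratio = 0.00156 / 0.65518 = 0.00237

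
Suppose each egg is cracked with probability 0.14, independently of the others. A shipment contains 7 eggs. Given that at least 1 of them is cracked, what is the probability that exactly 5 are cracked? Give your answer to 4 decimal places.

0.0013

X ~ Binomial(7, 0.14). Want P(X=5 | X≥1) = P(X=5) / P(X≥1).
P(X=5) = C(7,5)·0.14^5·0.86^2 = 0.000835
P(X≥1) = 1 − 0.347928 = 0.652072
Ratio = 0.000835 / 0.652072 = 0.001281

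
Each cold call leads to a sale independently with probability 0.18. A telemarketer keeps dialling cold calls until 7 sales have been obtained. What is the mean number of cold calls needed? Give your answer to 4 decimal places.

38.8889

Y = total cold calls until the seventh success; negative binomial with r=7, p=0.18.
E[Y] = r / p = 7 / 0.18 = 38.888889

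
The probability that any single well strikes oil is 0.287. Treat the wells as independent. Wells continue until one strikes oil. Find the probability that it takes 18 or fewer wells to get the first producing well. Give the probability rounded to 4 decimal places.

0.9977

Y = number of wells to the first success; geometric, p = 0.287.
P(Y ≤ 18) = 1 − (1−p)^18 = 1 − 0.002268 = 0.997732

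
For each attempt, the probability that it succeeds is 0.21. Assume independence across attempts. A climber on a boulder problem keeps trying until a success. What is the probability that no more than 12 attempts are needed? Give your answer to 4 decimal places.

0.9409

Y = number of attempts to the first success; geometric, p = 0.21.
P(Y ≤ 12) = 1 − (1−p)^12 = 1 − 0.059092 = 0.940908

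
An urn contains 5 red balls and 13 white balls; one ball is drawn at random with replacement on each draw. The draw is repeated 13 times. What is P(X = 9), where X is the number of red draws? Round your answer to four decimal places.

X ~ Binomial(n=13, p=0.277778).
P(X=9) = C(13,9) · p^9 · (1−p)^4
= 715 · 9.8464e-06 · 0.27207 = 0.001915

0.0019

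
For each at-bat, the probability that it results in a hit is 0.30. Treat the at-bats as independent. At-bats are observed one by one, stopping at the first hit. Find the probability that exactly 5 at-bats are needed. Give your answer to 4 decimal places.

Geometric (trials to first success), p = 0.30.
P(Y = 5) = (1−p)^4 · p = 0.2401 · 0.30 = 0.072030

0.0720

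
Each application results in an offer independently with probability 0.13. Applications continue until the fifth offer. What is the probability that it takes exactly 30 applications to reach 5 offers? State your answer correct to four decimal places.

Y = trial on which the fifth success occurs; negative binomial, r=5, p=0.13.
P(Y=30) = C(29,4) · p^5 · (1−p)^25
= 23751 · 3.7129e-05 · 0.03076 = 0.027126

0.0271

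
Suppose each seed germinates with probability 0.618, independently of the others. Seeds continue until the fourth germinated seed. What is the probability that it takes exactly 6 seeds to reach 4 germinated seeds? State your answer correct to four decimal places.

0.2129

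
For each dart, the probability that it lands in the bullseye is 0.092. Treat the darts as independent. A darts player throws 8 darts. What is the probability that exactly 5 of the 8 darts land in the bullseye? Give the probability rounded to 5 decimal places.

X ~ Binomial(n=8, p=0.092).
P(X=5) = C(8,5) · p^5 · (1−p)^3
= 56 · 6.5908e-06 · 0.74861 = 0.0002763

0.00028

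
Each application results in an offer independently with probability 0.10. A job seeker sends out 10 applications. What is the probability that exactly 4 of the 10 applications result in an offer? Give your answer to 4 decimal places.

X ~ Binomial(n=10, p=0.10).
P(X=4) = C(10,4) · p^4 · (1−p)^6
= 210 · 0.0001 · 0.53144 = 0.011160

0.0112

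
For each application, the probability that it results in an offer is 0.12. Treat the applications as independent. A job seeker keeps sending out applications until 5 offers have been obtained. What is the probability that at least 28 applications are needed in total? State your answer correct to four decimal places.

Needing more than 27 applications ⇔ fewer than 5 successes in the first 27. With X ~ Binomial(27, 0.12), P(Y > 27) = P(X ≤ 4).
  k=0: C(27,0)·0.12^0·0.88^27 = 0.031698
  k=1: C(27,1)·0.12^1·0.88^26 = 0.116706
  k=2: C(27,2)·0.12^2·0.88^25 = 0.206889
  k=3: C(27,3)·0.12^3·0.88^24 = 0.235101
  k=4: C(27,4)·0.12^4·0.88^23 = 0.192355
P(X ≤ 4) = 0.782749

0.7827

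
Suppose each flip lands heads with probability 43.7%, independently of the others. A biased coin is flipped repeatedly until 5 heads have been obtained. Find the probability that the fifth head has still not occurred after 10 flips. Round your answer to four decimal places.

0.5382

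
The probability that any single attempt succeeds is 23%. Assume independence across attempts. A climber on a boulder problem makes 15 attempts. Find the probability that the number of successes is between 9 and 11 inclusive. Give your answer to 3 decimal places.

X ~ Binomial(15, 0.23); P(9 ≤ X ≤ 11) = Σ C(15,k) p^k (1−p)^(15−k) over k:
  k=9: C(15,9)·0.23^9·0.77^6 = 0.00188
  k=10: C(15,10)·0.23^10·0.77^5 = 0.00034
  k=11: C(15,11)·0.23^11·0.77^4 = 0.00005
Total = 0.00226

0.002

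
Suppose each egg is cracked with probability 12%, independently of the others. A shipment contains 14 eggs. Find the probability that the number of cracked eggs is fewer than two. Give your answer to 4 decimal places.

X ~ Binomial(14, 0.12); P(X ≤ 1) = Σ C(14,k) p^k (1−p)^(14−k) over k:
  k=0: C(14,0)·0.12^0·0.88^14 = 0.167016
  k=1: C(14,1)·0.12^1·0.88^13 = 0.318848
Total = 0.485864

0.4859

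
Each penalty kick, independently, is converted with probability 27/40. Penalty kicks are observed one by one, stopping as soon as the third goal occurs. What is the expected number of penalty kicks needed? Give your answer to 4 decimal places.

4.4444

Y = total penalty kicks until the third success; negative binomial with r=3, p=0.675.
E[Y] = r / p = 3 / 0.675 = 4.444444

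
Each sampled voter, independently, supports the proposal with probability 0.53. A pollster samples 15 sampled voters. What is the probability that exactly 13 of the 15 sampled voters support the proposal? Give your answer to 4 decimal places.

X ~ Binomial(n=15, p=0.53).
P(X=13) = C(15,13) · p^13 · (1−p)^2
= 105 · 0.00026037 · 0.2209 = 0.006039

0.0060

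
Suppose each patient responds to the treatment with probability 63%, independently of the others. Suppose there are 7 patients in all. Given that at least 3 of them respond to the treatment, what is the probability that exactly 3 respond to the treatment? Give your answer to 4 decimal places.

0.1764

X ~ Binomial(7, 0.63). Want P(X=3 | X≥3) = P(X=3) / P(X≥3).
P(X=3) = C(7,3)·0.63^3·0.37^4 = 0.164020
P(X≥3) = 1 − 0.000949 − 0.011315 − 0.057797 = 0.929938
Ratio = 0.164020 / 0.929938 = 0.176377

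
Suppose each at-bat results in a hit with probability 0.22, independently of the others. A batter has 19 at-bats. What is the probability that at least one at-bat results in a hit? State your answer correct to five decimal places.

0.99109

P(at least one) = 1 − P(none) = 1 − (1 − 0.22)^19
= 1 − 0.0089084 = 0.9910916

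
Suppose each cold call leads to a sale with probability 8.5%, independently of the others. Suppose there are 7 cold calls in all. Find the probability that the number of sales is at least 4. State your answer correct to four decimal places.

0.0015

X ~ Binomial(7, 0.085); P(X ≥ 4) = Σ C(7,k) p^k (1−p)^(7−k) over k:
  k=4: C(7,4)·0.085^4·0.915^3 = 0.001400
  k=5: C(7,5)·0.085^5·0.915^2 = 0.000078
  k=6: C(7,6)·0.085^6·0.915^1 = 0.000002
  k=7: C(7,7)·0.085^7·0.915^0 = 0.000000
Total = 0.001480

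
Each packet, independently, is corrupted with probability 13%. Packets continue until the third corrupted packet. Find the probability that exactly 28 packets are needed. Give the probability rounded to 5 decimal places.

0.02372

Y = trial on which the third success occurs; negative binomial, r=3, p=0.13.
P(Y=28) = C(27,2) · p^3 · (1−p)^25
= 351 · 0.002197 · 0.03076 = 0.0237202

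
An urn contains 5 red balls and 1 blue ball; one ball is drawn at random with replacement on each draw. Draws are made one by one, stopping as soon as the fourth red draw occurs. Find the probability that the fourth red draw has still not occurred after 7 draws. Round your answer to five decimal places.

0.01763

Needing more than 7 draws ⇔ fewer than 4 successes in the first 7. With X ~ Binomial(7, 0.833333), P(Y > 7) = P(X ≤ 3).
  k=0: C(7,0)·0.833333^0·0.166667^7 = 0.0000036
  k=1: C(7,1)·0.833333^1·0.166667^6 = 0.0001250
  k=2: C(7,2)·0.833333^2·0.166667^5 = 0.0018754
  k=3: C(7,3)·0.833333^3·0.166667^4 = 0.0156286
P(X ≤ 3) = 0.0176326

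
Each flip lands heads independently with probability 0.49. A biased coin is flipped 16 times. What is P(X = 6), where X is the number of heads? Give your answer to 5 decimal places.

X ~ Binomial(n=16, p=0.49).
P(X=6) = C(16,6) · p^6 · (1−p)^10
= 8008 · 0.013841 · 0.0011904 = 0.1319478

0.13195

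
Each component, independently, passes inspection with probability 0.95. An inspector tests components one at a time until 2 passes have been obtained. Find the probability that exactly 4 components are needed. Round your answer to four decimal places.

Y = trial on which the second success occurs; negative binomial, r=2, p=0.95.
P(Y=4) = C(3,1) · p^2 · (1−p)^2
= 3 · 0.9025 · 0.0025 = 0.006769

0.0068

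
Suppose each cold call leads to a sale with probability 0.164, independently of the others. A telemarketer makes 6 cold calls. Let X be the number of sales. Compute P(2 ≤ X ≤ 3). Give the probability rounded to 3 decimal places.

X ~ Binomial(6, 0.164); P(2 ≤ X ≤ 3) = Σ C(6,k) p^k (1−p)^(6−k) over k:
  k=2: C(6,2)·0.164^2·0.836^4 = 0.19706
  k=3: C(6,3)·0.164^3·0.836^3 = 0.05154
Total = 0.24861

0.249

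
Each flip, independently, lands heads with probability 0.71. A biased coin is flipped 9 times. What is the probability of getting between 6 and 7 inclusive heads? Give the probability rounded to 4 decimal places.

0.5378

X ~ Binomial(9, 0.71); P(6 ≤ X ≤ 7) = Σ C(9,k) p^k (1−p)^(9−k) over k:
  k=6: C(9,6)·0.71^6·0.29^3 = 0.262436
  k=7: C(9,7)·0.71^7·0.29^2 = 0.275364
Total = 0.537800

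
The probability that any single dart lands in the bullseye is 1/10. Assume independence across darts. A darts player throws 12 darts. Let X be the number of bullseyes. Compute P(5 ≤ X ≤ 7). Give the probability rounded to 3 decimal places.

0.004

X ~ Binomial(12, 0.10); P(5 ≤ X ≤ 7) = Σ C(12,k) p^k (1−p)^(12−k) over k:
  k=5: C(12,5)·0.10^5·0.90^7 = 0.00379
  k=6: C(12,6)·0.10^6·0.90^6 = 0.00049
  k=7: C(12,7)·0.10^7·0.90^5 = 0.00005
Total = 0.00433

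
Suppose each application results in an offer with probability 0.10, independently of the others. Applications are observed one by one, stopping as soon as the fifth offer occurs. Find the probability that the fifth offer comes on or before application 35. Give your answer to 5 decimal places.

Finishing within 35 applications ⇔ at least 5 successes in the first 35. With X ~ Binomial(35, 0.10), P(Y ≤ 35) = 1 − P(X ≤ 4).
  k=0: C(35,0)·0.10^0·0.90^35 = 0.0250316
  k=1: C(35,1)·0.10^1·0.90^34 = 0.0973449
  k=2: C(35,2)·0.10^2·0.90^33 = 0.1838738
  k=3: C(35,3)·0.10^3·0.90^32 = 0.2247346
  k=4: C(35,4)·0.10^4·0.90^31 = 0.1997641
1 − 0.7307490 = 0.2692510

0.26925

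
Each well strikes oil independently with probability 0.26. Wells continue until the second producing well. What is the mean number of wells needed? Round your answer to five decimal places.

Y = total wells until the second success; negative binomial with r=2, p=0.26.
E[Y] = r / p = 2 / 0.26 = 7.6923077

7.69231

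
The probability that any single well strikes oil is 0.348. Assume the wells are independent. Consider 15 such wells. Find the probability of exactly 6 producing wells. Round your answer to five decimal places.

X ~ Binomial(n=15, p=0.348).
P(X=6) = C(15,6) · p^6 · (1−p)^9
= 5005 · 0.0017761 · 0.021293 = 0.1892814

0.18928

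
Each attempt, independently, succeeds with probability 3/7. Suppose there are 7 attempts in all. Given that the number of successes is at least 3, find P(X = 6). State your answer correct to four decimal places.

X ~ Binomial(7, 0.428571). Want P(X=6 | X≥3) = P(X=6) / P(X≥3).
P(X=6) = C(7,6)·0.428571^6·0.571429^1 = 0.024786
P(X≥3) = 1 − 0.019895 − 0.104446 − 0.235004 = 0.640655
Ratio = 0.024786 / 0.640655 = 0.038688

0.0387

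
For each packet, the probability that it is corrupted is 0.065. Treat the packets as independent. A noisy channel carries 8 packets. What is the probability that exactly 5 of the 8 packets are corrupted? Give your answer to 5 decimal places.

0.00005

X ~ Binomial(n=8, p=0.065).
P(X=5) = C(8,5) · p^5 · (1−p)^3
= 56 · 1.1603e-06 · 0.8174 = 0.0000531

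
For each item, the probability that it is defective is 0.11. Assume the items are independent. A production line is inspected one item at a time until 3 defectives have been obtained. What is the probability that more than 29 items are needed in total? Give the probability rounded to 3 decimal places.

0.367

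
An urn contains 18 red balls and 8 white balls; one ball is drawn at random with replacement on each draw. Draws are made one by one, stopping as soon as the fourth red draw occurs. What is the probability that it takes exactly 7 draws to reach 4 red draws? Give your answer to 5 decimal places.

Y = trial on which the fourth success occurs; negative binomial, r=4, p=0.692308.
P(Y=7) = C(6,3) · p^4 · (1−p)^3
= 20 · 0.22972 · 0.029131 = 0.1338371

0.13384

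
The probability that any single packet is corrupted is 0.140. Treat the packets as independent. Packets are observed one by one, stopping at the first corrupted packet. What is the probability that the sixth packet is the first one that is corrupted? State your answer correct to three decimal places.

Geometric (trials to first success), p = 0.14.
P(Y = 6) = (1−p)^5 · p = 0.47043 · 0.14 = 0.06586

0.066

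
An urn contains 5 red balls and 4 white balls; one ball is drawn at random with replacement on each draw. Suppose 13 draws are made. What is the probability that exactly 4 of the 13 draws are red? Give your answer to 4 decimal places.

0.0461

X ~ Binomial(n=13, p=0.555556).
P(X=4) = C(13,4) · p^4 · (1−p)^9
= 715 · 0.09526 · 0.00067664 = 0.046086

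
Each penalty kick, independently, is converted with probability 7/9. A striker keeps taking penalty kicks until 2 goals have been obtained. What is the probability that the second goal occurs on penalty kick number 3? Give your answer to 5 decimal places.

0.26886

Y = trial on which the second success occurs; negative binomial, r=2, p=0.777778.
P(Y=3) = C(2,1) · p^2 · (1−p)^1
= 2 · 0.60494 · 0.22222 = 0.2688615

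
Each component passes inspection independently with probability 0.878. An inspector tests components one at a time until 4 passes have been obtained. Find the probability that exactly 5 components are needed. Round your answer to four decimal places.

Y = trial on which the fourth success occurs; negative binomial, r=4, p=0.878.
P(Y=5) = C(4,3) · p^4 · (1−p)^1
= 4 · 0.59426 · 0.122 = 0.290000

0.2900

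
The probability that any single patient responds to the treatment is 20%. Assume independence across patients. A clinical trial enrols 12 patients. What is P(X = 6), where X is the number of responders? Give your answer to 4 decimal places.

0.0155

X ~ Binomial(n=12, p=0.20).
P(X=6) = C(12,6) · p^6 · (1−p)^6
= 924 · 6.4e-05 · 0.26214 = 0.015502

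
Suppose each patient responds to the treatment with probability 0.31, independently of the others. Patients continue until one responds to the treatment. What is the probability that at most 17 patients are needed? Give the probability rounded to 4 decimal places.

Y = number of patients to the first success; geometric, p = 0.31.
P(Y ≤ 17) = 1 − (1−p)^17 = 1 − 0.001822 = 0.998178

0.9982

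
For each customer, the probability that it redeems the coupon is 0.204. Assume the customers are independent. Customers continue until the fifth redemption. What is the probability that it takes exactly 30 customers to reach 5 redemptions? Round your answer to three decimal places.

0.028

Y = trial on which the fifth success occurs; negative binomial, r=5, p=0.204.
P(Y=30) = C(29,4) · p^5 · (1−p)^25
= 23751 · 0.00035331 · 0.0033329 = 0.02797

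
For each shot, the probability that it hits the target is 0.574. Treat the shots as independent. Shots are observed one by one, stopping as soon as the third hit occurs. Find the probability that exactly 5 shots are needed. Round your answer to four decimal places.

0.2059

Y = trial on which the third success occurs; negative binomial, r=3, p=0.574.
P(Y=5) = C(4,2) · p^3 · (1−p)^2
= 6 · 0.18912 · 0.18148 = 0.205924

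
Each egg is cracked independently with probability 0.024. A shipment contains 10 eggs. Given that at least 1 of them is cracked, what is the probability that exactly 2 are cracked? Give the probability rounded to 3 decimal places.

X ~ Binomial(10, 0.024). Want P(X=2 | X≥1) = P(X=2) / P(X≥1).
P(X=2) = C(10,2)·0.024^2·0.976^8 = 0.02134
P(X≥1) = 1 − 0.78433 = 0.21567
Ratio = 0.02134 / 0.21567 = 0.09896

0.099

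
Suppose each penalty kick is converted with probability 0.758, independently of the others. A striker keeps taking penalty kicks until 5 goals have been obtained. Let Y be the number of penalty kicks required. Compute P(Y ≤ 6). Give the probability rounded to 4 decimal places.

0.5530

Finishing within 6 penalty kicks ⇔ at least 5 successes in the first 6. With X ~ Binomial(6, 0.758), P(Y ≤ 6) = 1 − P(X ≤ 4).
  k=0: C(6,0)·0.758^0·0.242^6 = 0.000201
  k=1: C(6,1)·0.758^1·0.242^5 = 0.003775
  k=2: C(6,2)·0.758^2·0.242^4 = 0.029559
  k=3: C(6,3)·0.758^3·0.242^3 = 0.123448
  k=4: C(6,4)·0.758^4·0.242^2 = 0.290001
1 − 0.446983 = 0.553017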